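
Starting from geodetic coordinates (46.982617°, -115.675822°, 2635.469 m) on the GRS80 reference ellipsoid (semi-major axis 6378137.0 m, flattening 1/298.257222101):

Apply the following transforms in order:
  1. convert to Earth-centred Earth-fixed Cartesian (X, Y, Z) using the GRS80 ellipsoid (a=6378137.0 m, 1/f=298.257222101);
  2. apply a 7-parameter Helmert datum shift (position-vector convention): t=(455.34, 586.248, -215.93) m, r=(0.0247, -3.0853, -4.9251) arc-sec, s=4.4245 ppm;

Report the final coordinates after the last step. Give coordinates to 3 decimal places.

start: φ=46.982617°, λ=-115.675822°, h=2635.469 m
→ ECEF (a=6378137.000, f=1/298.257222101): X=-1889485.0206, Y=-3930303.3918, Z=4642373.5409
→ Helmert 7p (PV): X=-1889201.3278, Y=-3929689.9729, Z=4642149.4175

X=-1889201.328 m, Y=-3929689.973 m, Z=4642149.417 m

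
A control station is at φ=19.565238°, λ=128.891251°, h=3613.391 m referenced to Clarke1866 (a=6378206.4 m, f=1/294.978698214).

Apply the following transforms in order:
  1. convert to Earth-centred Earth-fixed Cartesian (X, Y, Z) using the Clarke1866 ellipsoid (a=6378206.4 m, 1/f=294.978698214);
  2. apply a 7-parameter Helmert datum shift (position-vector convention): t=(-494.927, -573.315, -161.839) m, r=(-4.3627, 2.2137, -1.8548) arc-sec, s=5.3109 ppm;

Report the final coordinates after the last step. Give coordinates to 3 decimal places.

X=-3777322.868 m, Y=4681722.963 m, Z=2123282.668 m

start: φ=19.565238°, λ=128.891251°, h=3613.391 m
→ ECEF (a=6378206.400, f=1/294.978698214): X=-3776872.7770, Y=4682192.5337, Z=2123491.7278
→ Helmert 7p (PV): X=-3777322.8684, Y=4681722.9625, Z=2123282.6678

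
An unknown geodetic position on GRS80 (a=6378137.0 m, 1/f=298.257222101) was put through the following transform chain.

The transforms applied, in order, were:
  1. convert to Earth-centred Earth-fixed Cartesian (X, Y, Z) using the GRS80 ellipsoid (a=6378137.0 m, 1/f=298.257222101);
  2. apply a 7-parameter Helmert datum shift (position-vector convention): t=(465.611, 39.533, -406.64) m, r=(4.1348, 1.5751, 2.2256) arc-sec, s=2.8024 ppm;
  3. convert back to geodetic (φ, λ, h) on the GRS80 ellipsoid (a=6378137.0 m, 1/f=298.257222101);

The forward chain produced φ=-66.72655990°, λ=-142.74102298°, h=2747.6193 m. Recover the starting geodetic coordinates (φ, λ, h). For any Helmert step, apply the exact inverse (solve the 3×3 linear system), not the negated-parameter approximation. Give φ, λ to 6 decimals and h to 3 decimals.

start: φ=-66.726560°, λ=-142.741023°, h=2747.619 m
→ ECEF (a=6378137.000, f=1/298.257222101): X=-2012341.3999, Y=-1530717.6207, Z=-5838955.4955
→ Helmert⁻¹: X=-2012773.3034, Y=-1530848.1854, Z=-5838517.1762
→ geod (Bowring, a=6378137.000): φ=-66.72152600°, λ=-142.74459300°, h=2512.0500 m

φ=-66.721526°, λ=-142.744593°, h=2512.050 m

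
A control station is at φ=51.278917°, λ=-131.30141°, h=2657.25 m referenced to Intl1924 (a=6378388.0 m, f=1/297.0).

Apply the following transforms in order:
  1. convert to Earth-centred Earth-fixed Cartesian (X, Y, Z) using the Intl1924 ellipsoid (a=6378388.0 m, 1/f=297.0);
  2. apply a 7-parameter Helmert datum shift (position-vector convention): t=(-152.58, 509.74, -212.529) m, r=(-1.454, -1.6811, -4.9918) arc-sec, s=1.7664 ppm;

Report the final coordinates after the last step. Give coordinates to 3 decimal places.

X=-2640167.908 m, Y=-3004179.949 m, Z=4954979.266 m

start: φ=51.278917°, λ=-131.301410°, h=2657.250 m
→ ECEF (a=6378388.000, f=1/297.0): X=-2639897.5607, Y=-3004783.1998, Z=4955183.3761
→ Helmert 7p (PV): X=-2640167.9083, Y=-3004179.9493, Z=4954979.2655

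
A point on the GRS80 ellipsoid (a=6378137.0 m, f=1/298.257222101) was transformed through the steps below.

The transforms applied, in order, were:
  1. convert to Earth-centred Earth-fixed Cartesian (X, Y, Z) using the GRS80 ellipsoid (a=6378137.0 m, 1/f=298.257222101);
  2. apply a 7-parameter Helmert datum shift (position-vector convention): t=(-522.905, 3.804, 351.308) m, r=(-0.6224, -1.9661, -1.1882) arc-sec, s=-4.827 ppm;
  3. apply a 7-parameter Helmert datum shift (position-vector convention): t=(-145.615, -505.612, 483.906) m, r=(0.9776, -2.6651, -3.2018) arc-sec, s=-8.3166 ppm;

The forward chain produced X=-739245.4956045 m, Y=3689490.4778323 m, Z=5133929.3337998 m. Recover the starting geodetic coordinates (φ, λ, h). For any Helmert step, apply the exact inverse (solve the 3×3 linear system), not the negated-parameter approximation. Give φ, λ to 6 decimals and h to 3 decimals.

start: X=-739245.4956, Y=3689490.4778, Z=5133929.3338 m
→ Helmert⁻¹: X=-739096.9786, Y=3690039.6358, Z=5133480.1816
→ Helmert⁻¹: X=-738549.9663, Y=3690033.9000, Z=5133171.8257
→ geod (Bowring, a=6378137.000): φ=53.93751400°, λ=101.31804200°, h=642.1390 m

φ=53.937514°, λ=101.318042°, h=642.139 m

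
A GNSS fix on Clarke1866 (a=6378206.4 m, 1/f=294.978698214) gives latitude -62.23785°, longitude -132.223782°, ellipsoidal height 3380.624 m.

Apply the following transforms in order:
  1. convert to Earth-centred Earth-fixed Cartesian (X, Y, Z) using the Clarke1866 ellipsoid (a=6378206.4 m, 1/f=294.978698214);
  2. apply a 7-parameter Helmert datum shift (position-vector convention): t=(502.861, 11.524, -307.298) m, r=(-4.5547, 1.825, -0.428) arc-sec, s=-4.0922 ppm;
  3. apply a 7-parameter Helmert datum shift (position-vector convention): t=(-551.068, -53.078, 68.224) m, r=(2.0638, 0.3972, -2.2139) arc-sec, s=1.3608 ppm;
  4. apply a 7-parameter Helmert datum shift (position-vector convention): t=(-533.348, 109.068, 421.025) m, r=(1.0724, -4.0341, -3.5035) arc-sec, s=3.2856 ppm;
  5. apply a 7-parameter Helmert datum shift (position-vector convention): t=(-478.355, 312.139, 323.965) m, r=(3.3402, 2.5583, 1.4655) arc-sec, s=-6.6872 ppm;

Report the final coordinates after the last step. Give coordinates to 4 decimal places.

start: φ=-62.237850°, λ=-132.223782°, h=3380.624 m
→ ECEF (a=6378206.400, f=1/294.978698214): X=-2002953.8094, Y=-2207108.5791, Z=-5623707.8956
→ Helmert 7p (PV): X=-2002497.0892, Y=-2207208.0482, Z=-5623925.7218
→ Helmert 7p (PV): X=-2003085.4027, Y=-2207186.3656, Z=-5623883.3791
→ Helmert 7p (PV): X=-2003552.8307, Y=-2207021.2866, Z=-5623531.4837
→ Helmert 7p (PV): X=-2004071.8550, Y=-2206617.5584, Z=-5623180.8028

X=-2004071.8550 m, Y=-2206617.5584 m, Z=-5623180.8028 m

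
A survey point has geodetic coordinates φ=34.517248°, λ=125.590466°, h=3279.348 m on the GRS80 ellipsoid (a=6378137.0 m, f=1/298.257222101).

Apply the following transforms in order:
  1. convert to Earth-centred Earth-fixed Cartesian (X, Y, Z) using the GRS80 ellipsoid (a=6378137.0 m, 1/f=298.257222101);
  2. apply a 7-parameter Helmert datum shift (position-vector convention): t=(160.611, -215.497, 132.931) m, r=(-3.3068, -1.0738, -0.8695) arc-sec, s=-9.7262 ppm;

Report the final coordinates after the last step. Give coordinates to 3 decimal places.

X=-3063196.259 m, Y=4280210.320 m, Z=3595740.263 m

start: φ=34.517248°, λ=125.590466°, h=3279.348 m
→ ECEF (a=6378137.000, f=1/298.257222101): X=-3063385.9894, Y=4280396.8899, Z=3595726.8746
→ Helmert 7p (PV): X=-3063196.2586, Y=4280210.3198, Z=3595740.2634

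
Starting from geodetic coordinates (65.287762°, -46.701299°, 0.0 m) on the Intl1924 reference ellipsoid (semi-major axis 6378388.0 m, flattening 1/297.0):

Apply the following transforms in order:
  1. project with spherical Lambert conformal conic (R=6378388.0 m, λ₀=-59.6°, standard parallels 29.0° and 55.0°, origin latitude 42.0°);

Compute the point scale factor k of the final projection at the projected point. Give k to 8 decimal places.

1.07296897

start: φ=65.287762°, λ=-46.701299°, h=0.000 m
→ into lcc (λ₀=-59.6°): φ=65.28776200°, λ−λ₀=12.89870100°
scale k = 1.07296897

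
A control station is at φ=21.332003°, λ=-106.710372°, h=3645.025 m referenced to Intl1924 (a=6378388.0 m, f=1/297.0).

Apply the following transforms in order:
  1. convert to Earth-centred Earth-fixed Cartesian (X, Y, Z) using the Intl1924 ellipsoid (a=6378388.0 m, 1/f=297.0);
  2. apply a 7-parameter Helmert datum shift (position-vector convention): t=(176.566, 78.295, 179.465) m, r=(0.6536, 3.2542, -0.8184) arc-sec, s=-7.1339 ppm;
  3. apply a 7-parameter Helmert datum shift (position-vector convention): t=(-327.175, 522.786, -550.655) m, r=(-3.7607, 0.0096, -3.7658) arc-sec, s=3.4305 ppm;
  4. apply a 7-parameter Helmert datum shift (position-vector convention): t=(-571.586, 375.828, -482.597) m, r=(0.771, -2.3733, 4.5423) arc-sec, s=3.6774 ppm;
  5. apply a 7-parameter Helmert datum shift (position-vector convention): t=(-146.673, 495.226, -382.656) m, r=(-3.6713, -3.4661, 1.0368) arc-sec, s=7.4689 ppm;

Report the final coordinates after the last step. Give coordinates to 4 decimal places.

start: φ=21.332003°, λ=-106.710372°, h=3645.025 m
→ ECEF (a=6378388.000, f=1/297.0): X=-1710088.6053, Y=-5696275.5284, Z=2307029.5829
→ Helmert 7p (PV): X=-1709886.0435, Y=-5696157.1220, Z=2307201.5194
→ Helmert 7p (PV): X=-1710322.9726, Y=-5695580.5930, Z=2306762.7138
→ Helmert 7p (PV): X=-1710801.9632, Y=-5695271.9968, Z=2306247.6308
→ Helmert 7p (PV): X=-1710971.5410, Y=-5694786.8586, Z=2305954.8219

X=-1710971.5410 m, Y=-5694786.8586 m, Z=2305954.8219 m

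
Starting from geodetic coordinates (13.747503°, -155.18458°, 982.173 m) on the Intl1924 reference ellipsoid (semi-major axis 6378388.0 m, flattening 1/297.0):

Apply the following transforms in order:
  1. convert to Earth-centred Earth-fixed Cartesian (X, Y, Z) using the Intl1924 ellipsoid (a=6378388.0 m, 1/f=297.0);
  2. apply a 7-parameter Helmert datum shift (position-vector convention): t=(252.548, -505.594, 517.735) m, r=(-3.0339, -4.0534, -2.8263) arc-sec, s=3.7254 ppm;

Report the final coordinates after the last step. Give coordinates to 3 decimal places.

start: φ=13.747503°, λ=-155.184580°, h=982.173 m
→ ECEF (a=6378388.000, f=1/297.0): X=-5625517.1913, Y=-2601191.3351, Z=1506112.0192
→ Helmert 7p (PV): X=-5625350.8404, Y=-2601607.3837, Z=1506563.0756

X=-5625350.840 m, Y=-2601607.384 m, Z=1506563.076 m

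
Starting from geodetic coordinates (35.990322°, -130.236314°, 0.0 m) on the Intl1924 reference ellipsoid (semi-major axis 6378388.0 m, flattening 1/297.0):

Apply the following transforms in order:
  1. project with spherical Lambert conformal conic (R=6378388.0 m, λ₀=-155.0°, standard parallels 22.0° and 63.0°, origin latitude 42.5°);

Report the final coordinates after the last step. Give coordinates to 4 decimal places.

start: φ=35.990322°, λ=-130.236314°, h=0.000 m
→ lcc (R=6378388.0, λ₀=-155.0°): E=2074638.7147, N=-368309.3165

E=2074638.7147 m, N=-368309.3165 m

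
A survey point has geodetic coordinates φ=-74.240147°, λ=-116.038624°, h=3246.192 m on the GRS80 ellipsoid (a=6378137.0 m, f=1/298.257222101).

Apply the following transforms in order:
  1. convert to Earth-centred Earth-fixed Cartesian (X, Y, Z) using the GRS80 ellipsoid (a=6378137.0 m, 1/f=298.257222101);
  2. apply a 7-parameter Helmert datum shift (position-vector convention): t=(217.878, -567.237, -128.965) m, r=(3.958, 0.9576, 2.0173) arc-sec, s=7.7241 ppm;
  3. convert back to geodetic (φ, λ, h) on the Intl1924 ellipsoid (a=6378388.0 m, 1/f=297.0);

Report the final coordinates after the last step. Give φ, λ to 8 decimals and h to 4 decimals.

φ=-74.23818655°, λ=-116.02594881°, h=3365.6886 m

start: φ=-74.240147°, λ=-116.038624°, h=3246.192 m
→ ECEF (a=6378137.000, f=1/298.257222101): X=-763212.9926, Y=-1562144.9292, Z=-6119396.6693
→ Helmert 7p (PV): X=-763014.1416, Y=-1562614.2712, Z=-6119599.3340
→ geod (Bowring, a=6378388.000): φ=-74.23818655°, λ=-116.02594881°, h=3365.6886 m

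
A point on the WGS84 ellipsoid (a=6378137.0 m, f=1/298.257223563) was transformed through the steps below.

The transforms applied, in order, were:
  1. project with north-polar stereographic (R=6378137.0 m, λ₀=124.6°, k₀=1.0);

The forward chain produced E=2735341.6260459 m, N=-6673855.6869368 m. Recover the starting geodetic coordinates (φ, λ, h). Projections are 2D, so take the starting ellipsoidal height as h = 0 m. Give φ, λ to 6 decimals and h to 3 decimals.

start: E=2735341.6260, N=-6673855.6869 m
→ stereo⁻¹: φ=31.03058600°, λ=146.88672600°

φ=31.030586°, λ=146.886726°, h=0.000 m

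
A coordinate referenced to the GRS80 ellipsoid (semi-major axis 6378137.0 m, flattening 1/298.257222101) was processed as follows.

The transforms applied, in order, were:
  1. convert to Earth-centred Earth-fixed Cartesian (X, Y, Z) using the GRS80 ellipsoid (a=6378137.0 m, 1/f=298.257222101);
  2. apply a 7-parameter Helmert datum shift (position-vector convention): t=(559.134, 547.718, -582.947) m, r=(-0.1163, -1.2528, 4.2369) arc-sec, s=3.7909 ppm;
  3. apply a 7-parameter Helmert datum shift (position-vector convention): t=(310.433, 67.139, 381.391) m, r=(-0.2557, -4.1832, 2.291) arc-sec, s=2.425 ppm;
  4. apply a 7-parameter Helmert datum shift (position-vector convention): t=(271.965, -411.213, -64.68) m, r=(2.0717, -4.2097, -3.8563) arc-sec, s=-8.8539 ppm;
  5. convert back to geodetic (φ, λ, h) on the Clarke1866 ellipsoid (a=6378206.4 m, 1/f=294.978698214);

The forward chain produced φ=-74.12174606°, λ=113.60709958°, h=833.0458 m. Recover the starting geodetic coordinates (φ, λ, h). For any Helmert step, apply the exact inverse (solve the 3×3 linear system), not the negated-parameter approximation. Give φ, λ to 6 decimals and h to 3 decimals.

φ=-74.116995°, λ=113.652482°, h=517.136 m

start: φ=-74.121746°, λ=113.607100°, h=833.046 m
→ ECEF (a=6378206.400, f=1/294.978698214): X=-701112.8908, Y=1604242.1284, Z=-6113292.1675
→ Helmert⁻¹: X=-701545.8323, Y=1604593.0318, Z=-6113283.4123
→ Helmert⁻¹: X=-701960.7305, Y=1604537.3775, Z=-6113633.7523
→ Helmert⁻¹: X=-702521.3824, Y=1604001.4562, Z=-6113022.4601
→ geod (Bowring, a=6378137.000): φ=-74.11699500°, λ=113.65248200°, h=517.1360 m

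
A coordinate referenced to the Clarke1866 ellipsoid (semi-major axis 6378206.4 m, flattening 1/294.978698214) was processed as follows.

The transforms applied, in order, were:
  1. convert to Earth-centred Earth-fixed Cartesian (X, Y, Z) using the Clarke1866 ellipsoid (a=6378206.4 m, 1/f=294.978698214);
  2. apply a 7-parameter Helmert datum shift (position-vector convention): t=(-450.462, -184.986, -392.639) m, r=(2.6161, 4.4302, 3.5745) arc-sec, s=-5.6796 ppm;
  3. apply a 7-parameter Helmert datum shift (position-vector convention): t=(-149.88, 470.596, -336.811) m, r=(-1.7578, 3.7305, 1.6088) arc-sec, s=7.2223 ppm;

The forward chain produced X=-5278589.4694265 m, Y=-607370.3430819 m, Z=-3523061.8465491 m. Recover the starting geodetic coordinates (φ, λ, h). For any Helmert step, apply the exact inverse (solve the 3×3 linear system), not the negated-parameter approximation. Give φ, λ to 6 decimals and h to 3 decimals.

φ=-33.725309°, λ=-173.433552°, h=2830.881 m

start: X=-5278589.4694, Y=-607370.3431, Z=-3523061.8465 m
→ Helmert⁻¹: X=-5278342.4943, Y=-607765.3582, Z=-3522800.2369
→ Helmert⁻¹: X=-5277856.8795, Y=-607537.0366, Z=-3522533.2573
→ geod (Bowring, a=6378206.400): φ=-33.72530900°, λ=-173.43355200°, h=2830.8810 m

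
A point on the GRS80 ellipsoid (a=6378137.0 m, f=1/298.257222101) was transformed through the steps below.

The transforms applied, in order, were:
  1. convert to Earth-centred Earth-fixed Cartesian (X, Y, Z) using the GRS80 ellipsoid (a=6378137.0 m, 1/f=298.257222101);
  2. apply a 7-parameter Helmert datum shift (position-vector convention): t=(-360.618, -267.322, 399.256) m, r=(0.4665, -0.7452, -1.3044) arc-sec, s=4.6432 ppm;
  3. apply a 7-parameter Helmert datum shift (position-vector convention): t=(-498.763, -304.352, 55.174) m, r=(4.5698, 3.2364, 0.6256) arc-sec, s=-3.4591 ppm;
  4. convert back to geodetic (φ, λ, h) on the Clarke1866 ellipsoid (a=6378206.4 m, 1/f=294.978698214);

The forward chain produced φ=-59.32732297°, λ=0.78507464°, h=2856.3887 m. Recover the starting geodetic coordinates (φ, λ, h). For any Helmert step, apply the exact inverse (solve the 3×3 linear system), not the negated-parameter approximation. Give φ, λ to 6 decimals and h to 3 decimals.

start: φ=-59.327323°, λ=0.785075°, h=2856.389 m
→ ECEF (a=6378206.400, f=1/294.978698214): X=3263059.9814, Y=44713.6943, Z=-5464885.2516
→ Helmert⁻¹: X=3263655.9168, Y=44887.2282, Z=-5464909.1155
→ Helmert⁻¹: X=3263981.3486, Y=45162.6211, Z=-5465294.8894
→ geod (Bowring, a=6378137.000): φ=-59.32016500°, λ=0.79273200°, h=3575.4490 m

φ=-59.320165°, λ=0.792732°, h=3575.449 m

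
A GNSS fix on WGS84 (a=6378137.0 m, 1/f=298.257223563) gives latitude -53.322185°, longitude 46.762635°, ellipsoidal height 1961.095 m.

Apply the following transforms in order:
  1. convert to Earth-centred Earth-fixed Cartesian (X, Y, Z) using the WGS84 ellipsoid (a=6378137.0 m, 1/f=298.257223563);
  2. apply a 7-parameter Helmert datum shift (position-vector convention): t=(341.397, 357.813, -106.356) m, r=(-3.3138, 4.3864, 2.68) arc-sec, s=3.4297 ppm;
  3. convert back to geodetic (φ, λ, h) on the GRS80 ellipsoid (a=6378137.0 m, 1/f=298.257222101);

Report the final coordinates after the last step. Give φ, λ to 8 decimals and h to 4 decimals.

start: φ=-53.322185°, λ=46.762635°, h=1961.095 m
→ ECEF (a=6378137.000, f=1/298.257223563): X=2616206.4916, Y=2782338.5806, Z=-5093614.2139
→ Helmert 7p (PV): X=2616412.3899, Y=2782658.0956, Z=-5093838.3761
→ geod (Bowring, a=6378137.000): φ=-53.32069479°, λ=46.76366815°, h=2364.1646 m

φ=-53.32069479°, λ=46.76366815°, h=2364.1646 m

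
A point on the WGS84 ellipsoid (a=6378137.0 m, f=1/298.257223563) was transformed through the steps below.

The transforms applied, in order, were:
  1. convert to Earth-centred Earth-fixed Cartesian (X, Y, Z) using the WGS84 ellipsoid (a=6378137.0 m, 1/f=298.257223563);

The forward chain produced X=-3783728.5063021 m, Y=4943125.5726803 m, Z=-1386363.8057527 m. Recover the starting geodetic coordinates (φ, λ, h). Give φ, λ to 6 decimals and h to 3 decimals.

start: X=-3783728.5063, Y=4943125.5727, Z=-1386363.8058 m
→ geod (Bowring, a=6378137.000): φ=-12.63721400°, λ=127.43234500°, h=424.6650 m

φ=-12.637214°, λ=127.432345°, h=424.665 m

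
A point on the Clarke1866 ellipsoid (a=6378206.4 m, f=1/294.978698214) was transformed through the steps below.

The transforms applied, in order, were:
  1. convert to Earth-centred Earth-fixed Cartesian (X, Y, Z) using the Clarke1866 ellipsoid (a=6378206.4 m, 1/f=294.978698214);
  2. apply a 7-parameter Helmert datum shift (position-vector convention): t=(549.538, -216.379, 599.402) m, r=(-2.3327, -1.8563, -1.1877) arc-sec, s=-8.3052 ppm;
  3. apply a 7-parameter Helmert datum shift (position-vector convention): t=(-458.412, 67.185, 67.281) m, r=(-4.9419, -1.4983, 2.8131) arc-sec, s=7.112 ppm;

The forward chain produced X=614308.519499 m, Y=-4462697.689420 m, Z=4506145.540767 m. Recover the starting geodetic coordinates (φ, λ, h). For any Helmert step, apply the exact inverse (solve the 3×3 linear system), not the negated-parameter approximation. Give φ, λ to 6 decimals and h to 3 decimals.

φ=45.197783°, λ=-82.162953°, h=3743.363 m

start: X=614308.5195, Y=-4462697.6894, Z=4506145.5408 m
→ Helmert⁻¹: X=614734.4246, Y=-4462849.4771, Z=4505934.8219
→ Helmert⁻¹: X=614256.2305, Y=-4462717.5763, Z=4505316.8399
→ geod (Bowring, a=6378206.400): φ=45.19778300°, λ=-82.16295300°, h=3743.3630 m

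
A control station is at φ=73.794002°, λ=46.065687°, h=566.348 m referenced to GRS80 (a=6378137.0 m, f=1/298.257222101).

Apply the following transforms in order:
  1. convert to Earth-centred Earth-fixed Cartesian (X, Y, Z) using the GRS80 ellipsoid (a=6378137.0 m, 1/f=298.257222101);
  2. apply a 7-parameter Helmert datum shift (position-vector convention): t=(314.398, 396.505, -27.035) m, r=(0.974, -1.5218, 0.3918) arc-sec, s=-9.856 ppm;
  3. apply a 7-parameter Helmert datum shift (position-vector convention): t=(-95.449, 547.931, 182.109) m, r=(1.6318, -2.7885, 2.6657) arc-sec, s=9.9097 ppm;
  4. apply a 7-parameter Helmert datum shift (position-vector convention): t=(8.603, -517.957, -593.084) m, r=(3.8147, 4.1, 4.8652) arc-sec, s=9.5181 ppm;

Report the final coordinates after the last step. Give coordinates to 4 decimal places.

X=1239205.1140 m, Y=1286287.7692 m, Z=6102767.4146 m

start: φ=73.794002°, λ=46.065687°, h=566.348 m
→ ECEF (a=6378137.000, f=1/298.257222101): X=1239021.3373, Y=1285991.3509, Z=6103105.6915
→ Helmert 7p (PV): X=1239276.0531, Y=1286348.7155, Z=6103033.7180
→ Helmert 7p (PV): X=1239093.7526, Y=1286877.1273, Z=6103303.2369
→ Helmert 7p (PV): X=1239205.1140, Y=1286287.7692, Z=6102767.4146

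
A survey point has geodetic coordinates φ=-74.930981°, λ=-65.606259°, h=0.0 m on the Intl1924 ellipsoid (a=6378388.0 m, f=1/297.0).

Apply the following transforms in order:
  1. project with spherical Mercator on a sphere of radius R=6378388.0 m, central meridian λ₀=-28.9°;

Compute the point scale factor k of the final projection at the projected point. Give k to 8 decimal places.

3.84641393

start: φ=-74.930981°, λ=-65.606259°, h=0.000 m
→ into merc (λ₀=-28.9°): φ=-74.93098100°, λ−λ₀=-36.70625900°
scale k = 3.84641393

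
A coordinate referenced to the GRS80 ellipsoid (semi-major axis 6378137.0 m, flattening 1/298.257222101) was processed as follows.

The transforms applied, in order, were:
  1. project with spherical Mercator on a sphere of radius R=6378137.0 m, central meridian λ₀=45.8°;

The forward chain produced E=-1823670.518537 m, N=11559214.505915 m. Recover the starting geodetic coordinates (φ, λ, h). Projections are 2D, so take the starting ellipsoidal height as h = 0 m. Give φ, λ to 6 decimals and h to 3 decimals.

start: E=-1823670.5185, N=11559214.5059 m
→ merc⁻¹: φ=71.45369500°, λ=29.41768900°

φ=71.453695°, λ=29.417689°, h=0.000 m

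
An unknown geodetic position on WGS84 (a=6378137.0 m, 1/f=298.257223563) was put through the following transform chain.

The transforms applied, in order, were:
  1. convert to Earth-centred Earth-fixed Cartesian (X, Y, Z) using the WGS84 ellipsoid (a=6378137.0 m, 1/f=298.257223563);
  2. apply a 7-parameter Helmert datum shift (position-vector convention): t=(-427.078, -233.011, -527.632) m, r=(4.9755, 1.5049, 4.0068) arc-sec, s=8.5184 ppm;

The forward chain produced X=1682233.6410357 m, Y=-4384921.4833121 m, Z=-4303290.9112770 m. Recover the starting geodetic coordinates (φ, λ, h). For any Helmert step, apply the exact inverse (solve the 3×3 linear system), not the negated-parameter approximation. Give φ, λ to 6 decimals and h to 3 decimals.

start: X=1682233.6410, Y=-4384921.4833, Z=-4303290.9113 m
→ Helmert⁻¹: X=1682592.6005, Y=-4384787.5944, Z=-4302608.5814
→ geod (Bowring, a=6378137.000): φ=-42.68523300°, λ=-69.00648800°, h=1099.9140 m

φ=-42.685233°, λ=-69.006488°, h=1099.914 m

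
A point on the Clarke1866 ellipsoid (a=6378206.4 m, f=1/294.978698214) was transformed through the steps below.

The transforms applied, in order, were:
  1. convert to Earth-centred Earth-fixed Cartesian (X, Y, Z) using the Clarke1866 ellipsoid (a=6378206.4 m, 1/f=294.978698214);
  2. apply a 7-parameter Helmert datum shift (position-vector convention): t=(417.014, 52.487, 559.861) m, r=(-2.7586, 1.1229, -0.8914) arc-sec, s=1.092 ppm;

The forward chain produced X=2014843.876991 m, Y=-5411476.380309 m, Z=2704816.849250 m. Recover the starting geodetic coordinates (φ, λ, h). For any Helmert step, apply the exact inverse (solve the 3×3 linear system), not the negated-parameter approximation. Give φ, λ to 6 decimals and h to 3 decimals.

start: X=2014843.8770, Y=-5411476.3803, Z=2704816.8492 m
→ Helmert⁻¹: X=2014433.3284, Y=-5411550.4184, Z=2704192.6273
→ geod (Bowring, a=6378206.400): φ=25.24405500°, λ=-69.58236900°, h=1863.8870 m

φ=25.244055°, λ=-69.582369°, h=1863.887 m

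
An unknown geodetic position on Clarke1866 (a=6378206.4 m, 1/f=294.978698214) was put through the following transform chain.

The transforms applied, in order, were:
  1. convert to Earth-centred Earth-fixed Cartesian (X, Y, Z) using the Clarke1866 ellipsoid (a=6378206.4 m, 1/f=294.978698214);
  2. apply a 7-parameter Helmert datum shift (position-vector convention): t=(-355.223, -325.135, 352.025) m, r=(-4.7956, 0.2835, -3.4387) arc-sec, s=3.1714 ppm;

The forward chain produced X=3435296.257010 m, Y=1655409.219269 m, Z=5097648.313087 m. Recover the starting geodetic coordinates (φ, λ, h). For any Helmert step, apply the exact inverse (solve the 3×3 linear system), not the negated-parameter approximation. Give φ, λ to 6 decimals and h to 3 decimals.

start: X=3435296.2570, Y=1655409.2193, Z=5097648.3131 m
→ Helmert⁻¹: X=3435605.9761, Y=1655667.8679, Z=5097323.3385
→ geod (Bowring, a=6378206.400): φ=53.38313500°, λ=25.73008500°, h=1789.3940 m

φ=53.383135°, λ=25.730085°, h=1789.394 m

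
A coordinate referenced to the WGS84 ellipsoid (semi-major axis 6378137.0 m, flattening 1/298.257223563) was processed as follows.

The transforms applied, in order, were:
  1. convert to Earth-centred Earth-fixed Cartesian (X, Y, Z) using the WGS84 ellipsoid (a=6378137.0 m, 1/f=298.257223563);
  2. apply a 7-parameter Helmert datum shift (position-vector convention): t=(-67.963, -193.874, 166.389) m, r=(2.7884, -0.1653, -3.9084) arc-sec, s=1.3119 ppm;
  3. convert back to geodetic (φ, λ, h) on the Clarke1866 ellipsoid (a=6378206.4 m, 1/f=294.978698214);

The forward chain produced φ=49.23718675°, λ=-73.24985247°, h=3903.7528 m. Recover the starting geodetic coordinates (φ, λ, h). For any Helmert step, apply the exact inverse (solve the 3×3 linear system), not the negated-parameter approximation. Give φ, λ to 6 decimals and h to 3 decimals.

φ=49.235953°, λ=-73.246799°, h=3594.326 m

start: φ=49.237187°, λ=-73.249852°, h=3903.753 m
→ ECEF (a=6378206.400, f=1/294.978698214): X=1203280.1343, Y=-3998024.8608, Z=4810575.4216
→ Helmert⁻¹: X=1203426.1247, Y=-3997737.9087, Z=4810455.8010
→ geod (Bowring, a=6378137.000): φ=49.23595300°, λ=-73.24679900°, h=3594.3260 m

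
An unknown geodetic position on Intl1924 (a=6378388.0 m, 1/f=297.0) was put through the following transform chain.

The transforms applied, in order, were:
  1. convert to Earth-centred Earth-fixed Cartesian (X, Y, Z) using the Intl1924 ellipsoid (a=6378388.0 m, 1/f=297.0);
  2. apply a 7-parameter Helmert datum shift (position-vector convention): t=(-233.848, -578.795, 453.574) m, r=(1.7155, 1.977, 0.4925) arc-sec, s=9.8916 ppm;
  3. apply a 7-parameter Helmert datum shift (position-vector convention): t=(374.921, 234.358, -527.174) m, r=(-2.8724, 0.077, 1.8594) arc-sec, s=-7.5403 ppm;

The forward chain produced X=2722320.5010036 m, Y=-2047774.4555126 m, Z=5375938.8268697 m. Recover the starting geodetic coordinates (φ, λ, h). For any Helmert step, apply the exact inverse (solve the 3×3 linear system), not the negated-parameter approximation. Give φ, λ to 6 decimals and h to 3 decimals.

start: X=2722320.5010, Y=-2047774.4555, Z=5375938.8269 m
→ Helmert⁻¹: X=2721945.6343, Y=-2048123.6653, Z=5376479.0357
→ Helmert⁻¹: X=2722096.1392, Y=-2047486.4043, Z=5376015.4043
→ geod (Bowring, a=6378388.000): φ=57.81663800°, λ=-36.94948600°, h=1198.4440 m

φ=57.816638°, λ=-36.949486°, h=1198.444 m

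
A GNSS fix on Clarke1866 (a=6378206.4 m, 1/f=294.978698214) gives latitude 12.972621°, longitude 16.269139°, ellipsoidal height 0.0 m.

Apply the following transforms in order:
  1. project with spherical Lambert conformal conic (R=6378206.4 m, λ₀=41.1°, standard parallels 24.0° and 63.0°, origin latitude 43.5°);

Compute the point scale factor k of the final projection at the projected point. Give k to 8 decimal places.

1.08145328

start: φ=12.972621°, λ=16.269139°, h=0.000 m
→ into lcc (λ₀=41.1°): φ=12.97262100°, λ−λ₀=-24.83086100°
scale k = 1.08145328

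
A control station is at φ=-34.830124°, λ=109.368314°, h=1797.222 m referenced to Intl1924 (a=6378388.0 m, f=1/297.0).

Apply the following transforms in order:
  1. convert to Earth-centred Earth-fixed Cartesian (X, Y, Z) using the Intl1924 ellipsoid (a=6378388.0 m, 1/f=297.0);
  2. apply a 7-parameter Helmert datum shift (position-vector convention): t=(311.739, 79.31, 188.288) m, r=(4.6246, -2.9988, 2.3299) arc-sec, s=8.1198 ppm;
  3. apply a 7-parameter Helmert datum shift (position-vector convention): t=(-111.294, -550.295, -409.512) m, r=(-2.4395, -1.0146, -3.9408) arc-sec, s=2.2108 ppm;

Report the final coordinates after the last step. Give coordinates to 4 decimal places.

start: φ=-34.830124°, λ=109.368314°, h=1797.222 m
→ ECEF (a=6378388.000, f=1/297.0): X=-1738758.8795, Y=4946202.5492, Z=-3623495.8756
→ Helmert 7p (PV): X=-1738464.4491, Y=4946383.6227, Z=-3623251.3908
→ Helmert 7p (PV): X=-1738467.2604, Y=4945834.6251, Z=-3623735.9656

X=-1738467.2604 m, Y=4945834.6251 m, Z=-3623735.9656 m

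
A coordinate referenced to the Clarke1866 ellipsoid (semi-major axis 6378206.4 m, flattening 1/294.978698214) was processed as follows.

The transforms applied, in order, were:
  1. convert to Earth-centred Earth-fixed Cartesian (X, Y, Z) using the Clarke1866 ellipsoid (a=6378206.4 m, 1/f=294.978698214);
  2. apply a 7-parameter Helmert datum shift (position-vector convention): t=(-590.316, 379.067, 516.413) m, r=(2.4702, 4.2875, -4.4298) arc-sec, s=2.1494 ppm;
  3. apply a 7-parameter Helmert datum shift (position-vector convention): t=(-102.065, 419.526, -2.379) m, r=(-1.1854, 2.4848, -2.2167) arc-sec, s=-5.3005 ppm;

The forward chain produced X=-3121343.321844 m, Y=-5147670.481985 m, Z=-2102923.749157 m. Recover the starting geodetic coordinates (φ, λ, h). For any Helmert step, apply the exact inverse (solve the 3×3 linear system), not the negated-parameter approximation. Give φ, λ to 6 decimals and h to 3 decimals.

start: X=-3121343.3218, Y=-5147670.4820, Z=-2102923.7492 m
→ Helmert⁻¹: X=-3121177.1406, Y=-5148138.7526, Z=-2102999.7027
→ Helmert⁻¹: X=-3120425.8200, Y=-5148598.9599, Z=-2103514.7979
→ geod (Bowring, a=6378206.400): φ=-19.38079100°, λ=-121.21891400°, h=1452.6840 m

φ=-19.380791°, λ=-121.218914°, h=1452.684 m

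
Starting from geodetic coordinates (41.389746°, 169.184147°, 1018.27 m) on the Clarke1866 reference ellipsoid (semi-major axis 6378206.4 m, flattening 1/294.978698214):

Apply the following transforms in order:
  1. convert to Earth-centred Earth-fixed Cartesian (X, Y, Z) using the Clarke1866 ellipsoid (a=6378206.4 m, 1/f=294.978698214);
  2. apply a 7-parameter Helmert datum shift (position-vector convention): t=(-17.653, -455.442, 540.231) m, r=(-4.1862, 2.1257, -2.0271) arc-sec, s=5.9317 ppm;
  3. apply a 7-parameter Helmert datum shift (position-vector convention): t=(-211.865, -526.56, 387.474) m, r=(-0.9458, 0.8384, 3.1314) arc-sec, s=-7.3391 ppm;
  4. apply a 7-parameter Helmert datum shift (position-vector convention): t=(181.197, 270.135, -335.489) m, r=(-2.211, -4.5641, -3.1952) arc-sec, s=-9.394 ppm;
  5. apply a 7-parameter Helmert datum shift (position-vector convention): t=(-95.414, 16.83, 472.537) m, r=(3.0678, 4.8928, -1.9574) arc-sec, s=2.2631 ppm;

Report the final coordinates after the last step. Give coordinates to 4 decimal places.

X=-4707850.6408 m, Y=898893.6573 m, Z=4196552.3719 m

start: φ=41.389746°, λ=169.184147°, h=1018.270 m
→ ECEF (a=6378206.400, f=1/294.978698214): X=-4707831.7125, Y=899416.9976, Z=4195466.9383
→ Helmert 7p (PV): X=-4707825.2143, Y=899098.3065, Z=4196062.3192
→ Helmert 7p (PV): X=-4707999.1221, Y=898512.9172, Z=4196434.0109
→ Helmert 7p (PV): X=-4707852.6348, Y=898892.5235, Z=4195945.2946
→ Helmert 7p (PV): X=-4707850.6408, Y=898893.6573, Z=4196552.3719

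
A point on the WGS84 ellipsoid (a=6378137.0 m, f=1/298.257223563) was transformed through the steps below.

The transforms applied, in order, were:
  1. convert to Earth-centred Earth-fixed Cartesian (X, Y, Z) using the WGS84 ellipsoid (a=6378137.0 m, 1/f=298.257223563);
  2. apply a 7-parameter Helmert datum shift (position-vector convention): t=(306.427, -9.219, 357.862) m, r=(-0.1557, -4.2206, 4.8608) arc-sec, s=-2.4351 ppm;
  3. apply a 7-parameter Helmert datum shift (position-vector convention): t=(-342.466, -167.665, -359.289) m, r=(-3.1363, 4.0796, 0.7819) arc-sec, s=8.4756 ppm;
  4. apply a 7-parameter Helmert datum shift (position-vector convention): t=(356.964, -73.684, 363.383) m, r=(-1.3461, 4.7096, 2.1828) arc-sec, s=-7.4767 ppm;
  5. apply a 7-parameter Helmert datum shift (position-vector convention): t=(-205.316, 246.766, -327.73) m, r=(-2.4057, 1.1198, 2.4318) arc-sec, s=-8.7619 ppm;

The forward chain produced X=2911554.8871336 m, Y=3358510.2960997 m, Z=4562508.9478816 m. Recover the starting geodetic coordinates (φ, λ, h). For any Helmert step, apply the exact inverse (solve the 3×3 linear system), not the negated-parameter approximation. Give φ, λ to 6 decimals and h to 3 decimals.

φ=45.943379°, λ=49.075595°, h=2564.150 m

start: X=2911554.8871, Y=3358510.2961, Z=4562508.9479 m
→ Helmert⁻¹: X=2911800.5362, Y=3358205.4077, Z=4562931.6326
→ Helmert⁻¹: X=2911396.7001, Y=3358243.6143, Z=4562690.7543
→ Helmert⁻¹: X=2911636.9666, Y=3358302.3945, Z=4563120.0204
→ Helmert⁻¹: X=2911510.1314, Y=3358247.7350, Z=4562716.2288
→ geod (Bowring, a=6378137.000): φ=45.94337900°, λ=49.07559500°, h=2564.1500 m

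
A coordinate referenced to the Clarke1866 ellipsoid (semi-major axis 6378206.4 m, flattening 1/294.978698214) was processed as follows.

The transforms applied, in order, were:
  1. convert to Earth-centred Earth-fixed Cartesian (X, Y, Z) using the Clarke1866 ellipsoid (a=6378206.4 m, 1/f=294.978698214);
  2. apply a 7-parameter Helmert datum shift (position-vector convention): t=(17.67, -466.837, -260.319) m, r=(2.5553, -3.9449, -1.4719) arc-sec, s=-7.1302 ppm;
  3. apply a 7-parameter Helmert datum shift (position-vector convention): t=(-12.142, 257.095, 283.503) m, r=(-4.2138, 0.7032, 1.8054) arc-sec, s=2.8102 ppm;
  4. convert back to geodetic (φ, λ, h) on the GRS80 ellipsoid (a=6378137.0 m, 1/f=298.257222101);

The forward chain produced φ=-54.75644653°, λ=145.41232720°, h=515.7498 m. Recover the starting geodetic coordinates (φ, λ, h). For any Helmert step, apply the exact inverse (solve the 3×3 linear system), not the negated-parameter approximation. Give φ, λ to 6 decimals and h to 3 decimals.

start: φ=-54.756447°, λ=145.412327°, h=515.750 m
→ ECEF (a=6378137.000, f=1/298.257222101): X=-3037056.1967, Y=2094160.4901, Z=-5186206.3854
→ Helmert⁻¹: X=-3036999.5096, Y=2094030.0474, Z=-5186442.8880
→ Helmert⁻¹: X=-3037152.9681, Y=2094425.8969, Z=-5186187.4077
→ geod (Bowring, a=6378206.400): φ=-54.75667500°, λ=145.40978700°, h=722.2780 m

φ=-54.756675°, λ=145.409787°, h=722.278 m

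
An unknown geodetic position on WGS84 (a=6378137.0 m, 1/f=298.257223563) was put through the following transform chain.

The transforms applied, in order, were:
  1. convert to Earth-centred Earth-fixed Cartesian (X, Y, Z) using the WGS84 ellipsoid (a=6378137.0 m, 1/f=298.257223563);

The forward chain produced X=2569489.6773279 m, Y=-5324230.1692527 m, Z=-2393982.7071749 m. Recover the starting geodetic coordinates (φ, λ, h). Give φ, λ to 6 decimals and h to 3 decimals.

φ=-22.179535°, λ=-64.237902°, h=3043.443 m

start: X=2569489.6773, Y=-5324230.1693, Z=-2393982.7072 m
→ geod (Bowring, a=6378137.000): φ=-22.17953500°, λ=-64.23790200°, h=3043.4430 m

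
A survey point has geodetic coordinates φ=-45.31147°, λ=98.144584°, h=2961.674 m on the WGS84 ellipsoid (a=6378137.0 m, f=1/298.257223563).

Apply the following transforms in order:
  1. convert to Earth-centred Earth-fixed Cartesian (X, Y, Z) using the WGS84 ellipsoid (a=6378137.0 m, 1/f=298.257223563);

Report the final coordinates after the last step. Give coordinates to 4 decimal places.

X=-636832.1899 m, Y=4449791.4995 m, Z=-4513863.9478 m

start: φ=-45.311470°, λ=98.144584°, h=2961.674 m
→ ECEF (a=6378137.000, f=1/298.257223563): X=-636832.1899, Y=4449791.4995, Z=-4513863.9478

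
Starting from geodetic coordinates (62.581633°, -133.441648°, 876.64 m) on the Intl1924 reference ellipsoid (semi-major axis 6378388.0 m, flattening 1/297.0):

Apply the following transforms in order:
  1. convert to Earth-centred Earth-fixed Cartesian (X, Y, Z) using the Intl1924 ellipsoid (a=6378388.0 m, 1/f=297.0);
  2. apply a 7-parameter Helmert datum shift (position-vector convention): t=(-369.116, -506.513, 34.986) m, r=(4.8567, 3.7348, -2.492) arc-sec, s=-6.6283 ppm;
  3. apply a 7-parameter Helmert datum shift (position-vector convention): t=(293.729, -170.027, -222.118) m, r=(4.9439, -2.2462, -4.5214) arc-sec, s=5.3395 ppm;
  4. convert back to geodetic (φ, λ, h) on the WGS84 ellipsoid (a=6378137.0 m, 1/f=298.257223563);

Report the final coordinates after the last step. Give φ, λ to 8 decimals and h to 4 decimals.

φ=62.57417820°, λ=-133.43145505°, h=1130.9997 m

start: φ=62.581633°, λ=-133.441648°, h=876.640 m
→ ECEF (a=6378388.000, f=1/297.0): X=-2025276.4314, Y=-2138553.7735, Z=5639559.4745
→ Helmert 7p (PV): X=-2025555.8464, Y=-2139154.4310, Z=5639543.3970
→ Helmert 7p (PV): X=-2025381.2384, Y=-2139426.6522, Z=5639278.0601
→ geod (Bowring, a=6378137.000): φ=62.57417820°, λ=-133.43145505°, h=1130.9997 m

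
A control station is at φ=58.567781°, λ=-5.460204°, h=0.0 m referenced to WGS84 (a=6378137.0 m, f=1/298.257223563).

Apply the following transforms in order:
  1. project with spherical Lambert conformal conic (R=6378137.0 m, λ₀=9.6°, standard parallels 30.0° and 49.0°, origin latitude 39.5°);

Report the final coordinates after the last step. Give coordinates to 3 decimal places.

start: φ=58.567781°, λ=-5.460204°, h=0.000 m
→ lcc (R=6378137.0, λ₀=9.6°): E=-912905.0668, N=2211991.8071

E=-912905.067 m, N=2211991.807 m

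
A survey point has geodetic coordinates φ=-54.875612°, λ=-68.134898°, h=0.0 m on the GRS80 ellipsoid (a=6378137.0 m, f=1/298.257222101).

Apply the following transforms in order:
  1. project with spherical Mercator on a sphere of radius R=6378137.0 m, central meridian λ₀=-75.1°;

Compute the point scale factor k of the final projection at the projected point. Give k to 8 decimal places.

1.73806207

start: φ=-54.875612°, λ=-68.134898°, h=0.000 m
→ into merc (λ₀=-75.1°): φ=-54.87561200°, λ−λ₀=6.96510200°
scale k = 1.73806207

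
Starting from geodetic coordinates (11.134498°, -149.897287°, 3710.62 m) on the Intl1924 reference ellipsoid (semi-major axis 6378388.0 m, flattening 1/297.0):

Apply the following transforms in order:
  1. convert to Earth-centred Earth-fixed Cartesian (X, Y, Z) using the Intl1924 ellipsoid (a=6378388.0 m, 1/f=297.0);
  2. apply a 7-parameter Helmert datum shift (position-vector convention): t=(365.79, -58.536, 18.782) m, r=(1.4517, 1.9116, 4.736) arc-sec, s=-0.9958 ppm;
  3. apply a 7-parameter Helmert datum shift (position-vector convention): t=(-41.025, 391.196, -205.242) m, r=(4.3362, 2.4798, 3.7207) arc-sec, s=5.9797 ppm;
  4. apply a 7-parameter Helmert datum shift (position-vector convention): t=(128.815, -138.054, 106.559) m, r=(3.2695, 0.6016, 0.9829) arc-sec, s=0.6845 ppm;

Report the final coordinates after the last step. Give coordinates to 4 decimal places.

X=-5417482.2996 m, Y=-3141217.9631 m, Z=1224257.7631 m

start: φ=11.134498°, λ=-149.897287°, h=3710.620 m
→ ECEF (a=6378388.000, f=1/297.0): X=-5418078.5620, Y=-3141093.0563, Z=1224337.5099
→ Helmert 7p (PV): X=-5417623.9081, Y=-3141281.4845, Z=1224383.1786
→ Helmert 7p (PV): X=-5417625.9445, Y=-3141032.5383, Z=1224184.3534
→ Helmert 7p (PV): X=-5417482.2996, Y=-3141217.9631, Z=1224257.7631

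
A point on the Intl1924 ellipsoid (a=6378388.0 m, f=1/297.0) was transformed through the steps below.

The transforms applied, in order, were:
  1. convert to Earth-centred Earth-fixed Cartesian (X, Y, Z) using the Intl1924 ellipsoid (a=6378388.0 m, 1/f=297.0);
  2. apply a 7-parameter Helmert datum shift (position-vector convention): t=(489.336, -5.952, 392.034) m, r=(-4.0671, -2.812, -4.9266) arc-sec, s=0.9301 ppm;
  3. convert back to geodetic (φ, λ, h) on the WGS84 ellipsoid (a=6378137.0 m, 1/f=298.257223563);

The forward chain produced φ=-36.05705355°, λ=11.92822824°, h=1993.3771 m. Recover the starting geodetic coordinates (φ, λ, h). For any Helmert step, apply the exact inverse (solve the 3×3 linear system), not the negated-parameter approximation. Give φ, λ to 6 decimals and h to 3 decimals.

start: φ=-36.057054°, λ=11.928228°, h=1993.377 m
→ ECEF (a=6378137.000, f=1/298.257223563): X=5052384.2951, Y=1067304.3637, Z=-3734484.6967
→ Helmert⁻¹: X=5051813.8452, Y=1067503.6293, Z=-3734921.0792
→ geod (Bowring, a=6378388.000): φ=-36.06375600°, λ=11.93170000°, h=1612.9470 m

φ=-36.063756°, λ=11.931700°, h=1612.947 m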